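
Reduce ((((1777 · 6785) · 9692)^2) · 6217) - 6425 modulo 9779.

1777 · 6785 = 12056945 ≡ 9217 (mod 9779)
9217 · 9692 = 89331164 ≡ 9778 (mod 9779)
(9778)^2 ≡ 1 (mod 9779)
1 · 6217 = 6217
6217 - 6425 = -208 ≡ 9571 (mod 9779)

9571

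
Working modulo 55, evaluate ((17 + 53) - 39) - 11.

17 + 53 = 70 ≡ 15 (mod 55)
15 - 39 = -24 ≡ 31 (mod 55)
31 - 11 = 20

20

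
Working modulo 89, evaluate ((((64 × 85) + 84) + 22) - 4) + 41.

64 × 85 = 5440 ≡ 11 (mod 89)
11 + 84 = 95 ≡ 6 (mod 89)
6 + 22 = 28
28 - 4 = 24
24 + 41 = 65

65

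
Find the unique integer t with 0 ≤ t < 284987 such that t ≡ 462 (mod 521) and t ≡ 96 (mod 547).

521⁻¹ mod 547: 521×21 ≡ 1 (mod 547), so 521⁻¹ ≡ 21.
t = 462 + 521×((96 − 462)×21 mod 547) = 462 + 521×519 = 270861.

270861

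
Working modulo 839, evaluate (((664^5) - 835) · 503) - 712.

(664)^5 ≡ 655 (mod 839)
655 - 835 = -180 ≡ 659 (mod 839)
659 · 503 = 331477 ≡ 72 (mod 839)
72 - 712 = -640 ≡ 199 (mod 839)

199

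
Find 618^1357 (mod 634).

1357 in binary is 10101001101, i.e. 1357 = 1024 + 256 + 64 + 8 + 4 + 1.
618^1 ≡ 618 (mod 634)
618^2 ≡ 618^2 = 381924 ≡ 256 (mod 634)
618^4 ≡ 256^2 = 65536 ≡ 234 (mod 634)
618^8 ≡ 234^2 = 54756 ≡ 232 (mod 634)
618^16 ≡ 232^2 = 53824 ≡ 568 (mod 634)
618^32 ≡ 568^2 = 322624 ≡ 552 (mod 634)
618^64 ≡ 552^2 = 304704 ≡ 384 (mod 634)
618^128 ≡ 384^2 = 147456 ≡ 368 (mod 634)
618^256 ≡ 368^2 = 135424 ≡ 382 (mod 634)
618^512 ≡ 382^2 = 145924 ≡ 104 (mod 634)
618^1024 ≡ 104^2 = 10816 ≡ 38 (mod 634)
618^1357 = 618^1024 × 618^256 × 618^64 × 618^8 × 618^4 × 618^1 ≡ 38 × 382 × 384 × 232 × 234 × 618 (mod 634).
Accumulate the product:
38 × 382 = 14516 ≡ 568
568 × 384 = 218112 ≡ 16
16 × 232 = 3712 ≡ 542
542 × 234 = 126828 ≡ 28
28 × 618 = 17304 ≡ 186

186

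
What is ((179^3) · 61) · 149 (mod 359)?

255

(179)^3 ≡ 314 (mod 359)
314 · 61 = 19154 ≡ 127 (mod 359)
127 · 149 = 18923 ≡ 255 (mod 359)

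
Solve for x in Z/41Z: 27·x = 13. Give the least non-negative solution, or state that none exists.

gcd(27, 41) = 1, so a unique solution mod 41 exists.
27⁻¹ ≡ 38 (mod 41).
x ≡ 38·13 ≡ 2 (mod 41).

2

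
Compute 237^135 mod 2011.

135 in binary is 10000111, i.e. 135 = 128 + 4 + 2 + 1.
237^1 ≡ 237 (mod 2011)
237^2 ≡ 237^2 = 56169 ≡ 1872 (mod 2011)
237^4 ≡ 1872^2 = 3504384 ≡ 1222 (mod 2011)
237^8 ≡ 1222^2 = 1493284 ≡ 1122 (mod 2011)
237^16 ≡ 1122^2 = 1258884 ≡ 2009 (mod 2011)
237^32 ≡ 2009^2 = 4036081 ≡ 4 (mod 2011)
237^64 ≡ 4^2 = 16 (mod 2011)
237^128 ≡ 16^2 = 256 (mod 2011)
237^135 = 237^128 × 237^4 × 237^2 × 237^1 ≡ 256 × 1222 × 1872 × 237 (mod 2011).
Accumulate the product:
256 × 1222 = 312832 ≡ 1127
1127 × 1872 = 2109744 ≡ 205
205 × 237 = 48585 ≡ 321

321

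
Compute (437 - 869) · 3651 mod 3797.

437 - 869 = -432 ≡ 3365 (mod 3797)
3365 · 3651 = 12285615 ≡ 2320 (mod 3797)

2320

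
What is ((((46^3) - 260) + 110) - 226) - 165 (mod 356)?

319

(46)^3 ≡ 148 (mod 356)
148 - 260 = -112 ≡ 244 (mod 356)
244 + 110 = 354
354 - 226 = 128
128 - 165 = -37 ≡ 319 (mod 356)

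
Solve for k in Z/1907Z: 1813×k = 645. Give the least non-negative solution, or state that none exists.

54

gcd(1813, 1907) = 1, so a unique solution mod 1907 exists.
1813⁻¹ ≡ 142 (mod 1907).
k ≡ 142×645 ≡ 54 (mod 1907).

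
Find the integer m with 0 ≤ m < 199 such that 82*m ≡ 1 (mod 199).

17

199 = 2×82 + 35
82 = 2×35 + 12
35 = 2×12 + 11
12 = 1×11 + 1
11 = 11×1 + 0
gcd(82, 199) = 1, so the inverse exists.
Bézout: 1 = −7×199 + 17×82.
So 82⁻¹ ≡ 17 (mod 199).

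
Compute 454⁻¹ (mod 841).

By the extended Euclidean algorithm:
841 = 1×454 + 387
454 = 1×387 + 67
387 = 5×67 + 52
67 = 1×52 + 15
52 = 3×15 + 7
15 = 2×7 + 1
7 = 7×1 + 0
gcd(454, 841) = 1, so the inverse exists.
Bézout: 1 = −61×841 + 113×454.
So 454⁻¹ ≡ 113 (mod 841).

113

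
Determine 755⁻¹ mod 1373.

451

By the extended Euclidean algorithm:
1373 = 1×755 + 618
755 = 1×618 + 137
618 = 4×137 + 70
137 = 1×70 + 67
70 = 1×67 + 3
67 = 22×3 + 1
3 = 3×1 + 0
gcd(755, 1373) = 1, so the inverse exists.
Back-substitute for 1:
1 = 1×67 − 22×3
  = −22×70 + 23×67
  = 23×137 − 45×70
  = −45×618 + 203×137
  = 203×755 − 248×618
  = −248×1373 + 451×755
So 755⁻¹ ≡ 451 (mod 1373).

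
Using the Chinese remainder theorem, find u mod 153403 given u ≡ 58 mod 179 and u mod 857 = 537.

179⁻¹ mod 857: 179*158 ≡ 1 (mod 857), so 179⁻¹ ≡ 158.
u = 58 + 179*((537 − 58)*158 mod 857) = 58 + 179*266 = 47672.
Check: 47672 mod 179 = 58, 47672 mod 857 = 537. ✓

47672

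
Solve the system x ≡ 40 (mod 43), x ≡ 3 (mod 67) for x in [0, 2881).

2147

43⁻¹ mod 67: 43×53 ≡ 1 (mod 67), so 43⁻¹ ≡ 53.
x = 40 + 43×((3 − 40)×53 mod 67) = 40 + 43×49 = 2147.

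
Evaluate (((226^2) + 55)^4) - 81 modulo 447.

(226)^2 ≡ 118 (mod 447)
118 + 55 = 173
(173)^4 ≡ 400 (mod 447)
400 - 81 = 319

319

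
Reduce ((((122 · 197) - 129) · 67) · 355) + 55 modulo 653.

320

122 · 197 = 24034 ≡ 526 (mod 653)
526 - 129 = 397
397 · 67 = 26599 ≡ 479 (mod 653)
479 · 355 = 170045 ≡ 265 (mod 653)
265 + 55 = 320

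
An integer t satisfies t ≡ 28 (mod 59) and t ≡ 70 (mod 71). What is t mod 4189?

1916

59⁻¹ mod 71: 59·65 ≡ 1 (mod 71), so 59⁻¹ ≡ 65.
t = 28 + 59·((70 − 28)·65 mod 71) = 28 + 59·32 = 1916.
Check: 1916 mod 59 = 28, 1916 mod 71 = 70. ✓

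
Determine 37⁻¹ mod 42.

Apply the Euclidean algorithm and back-substitute:
42 = 1×37 + 5
37 = 7×5 + 2
5 = 2×2 + 1
2 = 2×1 + 0
gcd(37, 42) = 1, so the inverse exists.
Back-substitute for 1:
1 = 1×5 − 2×2
  = −2×37 + 15×5
  = 15×42 − 17×37
So 37⁻¹ ≡ −17 ≡ 25 (mod 42).

25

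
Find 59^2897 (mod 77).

Using repeated squaring:
2897 in binary is 101101010001, i.e. 2897 = 2048 + 512 + 256 + 64 + 16 + 1.
59^1 ≡ 59 (mod 77)
59^2 ≡ 59^2 = 3481 ≡ 16 (mod 77)
59^4 ≡ 16^2 = 256 ≡ 25 (mod 77)
59^8 ≡ 25^2 = 625 ≡ 9 (mod 77)
59^16 ≡ 9^2 = 81 ≡ 4 (mod 77)
59^32 ≡ 4^2 = 16 (mod 77)
59^64 ≡ 16^2 = 256 ≡ 25 (mod 77)
59^128 ≡ 25^2 = 625 ≡ 9 (mod 77)
59^256 ≡ 9^2 = 81 ≡ 4 (mod 77)
59^512 ≡ 4^2 = 16 (mod 77)
59^1024 ≡ 16^2 = 256 ≡ 25 (mod 77)
59^2048 ≡ 25^2 = 625 ≡ 9 (mod 77)
59^2897 = 59^2048 * 59^512 * 59^256 * 59^64 * 59^16 * 59^1 ≡ 9 * 16 * 4 * 25 * 4 * 59 (mod 77).
Accumulate the product:
9 * 16 = 144 ≡ 67
67 * 4 = 268 ≡ 37
37 * 25 = 925 ≡ 1
1 * 4 = 4
4 * 59 = 236 ≡ 5

5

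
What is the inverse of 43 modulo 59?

Run the extended Euclidean algorithm:
59 = 1*43 + 16
43 = 2*16 + 11
16 = 1*11 + 5
11 = 2*5 + 1
5 = 5*1 + 0
gcd(43, 59) = 1, so the inverse exists.
Bézout: 1 = −8*59 + 11*43.
So 43⁻¹ ≡ 11 (mod 59).

11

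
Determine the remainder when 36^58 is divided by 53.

44

58 in binary is 111010, i.e. 58 = 32 + 16 + 8 + 2.
36^1 ≡ 36 (mod 53)
36^2 ≡ 36^2 = 1296 ≡ 24 (mod 53)
36^4 ≡ 24^2 = 576 ≡ 46 (mod 53)
36^8 ≡ 46^2 = 2116 ≡ 49 (mod 53)
36^16 ≡ 49^2 = 2401 ≡ 16 (mod 53)
36^32 ≡ 16^2 = 256 ≡ 44 (mod 53)
36^58 = 36^32 · 36^16 · 36^8 · 36^2 ≡ 44 · 16 · 49 · 24 (mod 53).
Accumulate the product:
44 · 16 = 704 ≡ 15
15 · 49 = 735 ≡ 46
46 · 24 = 1104 ≡ 44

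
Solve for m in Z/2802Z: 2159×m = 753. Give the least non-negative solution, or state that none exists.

1341

gcd(2159, 2802) = 1, so a unique solution mod 2802 exists.
2159⁻¹ ≡ 1133 (mod 2802).
m ≡ 1133×753 ≡ 1341 (mod 2802).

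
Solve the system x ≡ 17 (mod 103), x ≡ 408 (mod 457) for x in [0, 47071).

103⁻¹ mod 457: 103·71 ≡ 1 (mod 457), so 103⁻¹ ≡ 71.
x = 17 + 103·((408 − 17)·71 mod 457) = 17 + 103·341 = 35140.

35140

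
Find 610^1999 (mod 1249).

63

1999 in binary is 11111001111, i.e. 1999 = 1024 + 512 + 256 + 128 + 64 + 8 + 4 + 2 + 1.
610^1 ≡ 610 (mod 1249)
610^2 ≡ 610^2 = 372100 ≡ 1147 (mod 1249)
610^4 ≡ 1147^2 = 1315609 ≡ 412 (mod 1249)
610^8 ≡ 412^2 = 169744 ≡ 1129 (mod 1249)
610^16 ≡ 1129^2 = 1274641 ≡ 661 (mod 1249)
610^32 ≡ 661^2 = 436921 ≡ 1020 (mod 1249)
610^64 ≡ 1020^2 = 1040400 ≡ 1232 (mod 1249)
610^128 ≡ 1232^2 = 1517824 ≡ 289 (mod 1249)
610^256 ≡ 289^2 = 83521 ≡ 1087 (mod 1249)
610^512 ≡ 1087^2 = 1181569 ≡ 15 (mod 1249)
610^1024 ≡ 15^2 = 225 (mod 1249)
610^1999 = 610^1024 * 610^512 * 610^256 * 610^128 * 610^64 * 610^8 * 610^4 * 610^2 * 610^1 ≡ 225 * 15 * 1087 * 289 * 1232 * 1129 * 412 * 1147 * 610 (mod 1249).
Accumulate the product:
225 * 15 = 3375 ≡ 877
877 * 1087 = 953299 ≡ 312
312 * 289 = 90168 ≡ 240
240 * 1232 = 295680 ≡ 916
916 * 1129 = 1034164 ≡ 1241
1241 * 412 = 511292 ≡ 451
451 * 1147 = 517297 ≡ 211
211 * 610 = 128710 ≡ 63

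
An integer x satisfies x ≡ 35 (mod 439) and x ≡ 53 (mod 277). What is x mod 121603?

439⁻¹ mod 277: 439·224 ≡ 1 (mod 277), so 439⁻¹ ≡ 224.
x = 35 + 439·((53 − 35)·224 mod 277) = 35 + 439·154 = 67641.
Check: 67641 mod 439 = 35, 67641 mod 277 = 53. ✓

67641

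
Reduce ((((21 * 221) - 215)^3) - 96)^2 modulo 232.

152

21 * 221 = 4641 ≡ 1 (mod 232)
1 - 215 = -214 ≡ 18 (mod 232)
(18)^3 ≡ 32 (mod 232)
32 - 96 = -64 ≡ 168 (mod 232)
(168)^2 ≡ 152 (mod 232)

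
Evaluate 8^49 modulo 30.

49 in binary is 110001, i.e. 49 = 32 + 16 + 1.
8^1 ≡ 8 (mod 30)
8^2 ≡ 8^2 = 64 ≡ 4 (mod 30)
8^4 ≡ 4^2 = 16 (mod 30)
8^8 ≡ 16^2 = 256 ≡ 16 (mod 30)
8^16 ≡ 16^2 = 256 ≡ 16 (mod 30)
8^32 ≡ 16^2 = 256 ≡ 16 (mod 30)
8^49 = 8^32 * 8^16 * 8^1 ≡ 16 * 16 * 8 (mod 30).
Accumulate the product:
16 * 16 = 256 ≡ 16
16 * 8 = 128 ≡ 8

8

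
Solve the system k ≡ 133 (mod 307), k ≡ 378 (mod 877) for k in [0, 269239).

158238

307⁻¹ mod 877: 307*20 ≡ 1 (mod 877), so 307⁻¹ ≡ 20.
k = 133 + 307*((378 − 133)*20 mod 877) = 133 + 307*515 = 158238.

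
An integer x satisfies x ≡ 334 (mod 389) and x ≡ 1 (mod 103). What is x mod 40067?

389⁻¹ mod 103: 389*94 ≡ 1 (mod 103), so 389⁻¹ ≡ 94.
x = 334 + 389*((1 − 334)*94 mod 103) = 334 + 389*10 = 4224.

4224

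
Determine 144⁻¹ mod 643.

Apply the Euclidean algorithm and back-substitute:
643 = 4×144 + 67
144 = 2×67 + 10
67 = 6×10 + 7
10 = 1×7 + 3
7 = 2×3 + 1
3 = 3×1 + 0
gcd(144, 643) = 1, so the inverse exists.
Back-substitute for 1:
1 = 1×7 − 2×3
  = −2×10 + 3×7
  = 3×67 − 20×10
  = −20×144 + 43×67
  = 43×643 − 192×144
So 144⁻¹ ≡ −192 ≡ 451 (mod 643).

451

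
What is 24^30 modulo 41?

9

Compute successive squares:
30 in binary is 11110, i.e. 30 = 16 + 8 + 4 + 2.
24^1 ≡ 24 (mod 41)
24^2 ≡ 24^2 = 576 ≡ 2 (mod 41)
24^4 ≡ 2^2 = 4 (mod 41)
24^8 ≡ 4^2 = 16 (mod 41)
24^16 ≡ 16^2 = 256 ≡ 10 (mod 41)
24^30 = 24^16 · 24^8 · 24^4 · 24^2 ≡ 10 · 16 · 4 · 2 (mod 41).
Accumulate the product:
10 · 16 = 160 ≡ 37
37 · 4 = 148 ≡ 25
25 · 2 = 50 ≡ 9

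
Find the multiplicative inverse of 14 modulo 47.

37

Run the extended Euclidean algorithm:
47 = 3×14 + 5
14 = 2×5 + 4
5 = 1×4 + 1
4 = 4×1 + 0
gcd(14, 47) = 1, so the inverse exists.
Bézout: 1 = 3×47 − 10×14.
So 14⁻¹ ≡ −10 ≡ 37 (mod 47).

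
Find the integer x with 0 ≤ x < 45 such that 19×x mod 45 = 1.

19

45 = 2*19 + 7
19 = 2*7 + 5
7 = 1*5 + 2
5 = 2*2 + 1
2 = 2*1 + 0
gcd(19, 45) = 1, so the inverse exists.
Bézout: 1 = −8*45 + 19*19.
So 19⁻¹ ≡ 19 (mod 45).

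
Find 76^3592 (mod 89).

By square-and-multiply:
3592 in binary is 111000001000, i.e. 3592 = 2048 + 1024 + 512 + 8.
76^1 ≡ 76 (mod 89)
76^2 ≡ 76^2 = 5776 ≡ 80 (mod 89)
76^4 ≡ 80^2 = 6400 ≡ 81 (mod 89)
76^8 ≡ 81^2 = 6561 ≡ 64 (mod 89)
76^16 ≡ 64^2 = 4096 ≡ 2 (mod 89)
76^32 ≡ 2^2 = 4 (mod 89)
76^64 ≡ 4^2 = 16 (mod 89)
76^128 ≡ 16^2 = 256 ≡ 78 (mod 89)
76^256 ≡ 78^2 = 6084 ≡ 32 (mod 89)
76^512 ≡ 32^2 = 1024 ≡ 45 (mod 89)
76^1024 ≡ 45^2 = 2025 ≡ 67 (mod 89)
76^2048 ≡ 67^2 = 4489 ≡ 39 (mod 89)
76^3592 = 76^2048 × 76^1024 × 76^512 × 76^8 ≡ 39 × 67 × 45 × 64 (mod 89).
Accumulate the product:
39 × 67 = 2613 ≡ 32
32 × 45 = 1440 ≡ 16
16 × 64 = 1024 ≡ 45

45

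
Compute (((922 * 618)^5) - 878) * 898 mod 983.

670

922 * 618 = 569796 ≡ 639 (mod 983)
(639)^5 ≡ 581 (mod 983)
581 - 878 = -297 ≡ 686 (mod 983)
686 * 898 = 616028 ≡ 670 (mod 983)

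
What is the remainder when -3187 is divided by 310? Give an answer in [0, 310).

223

-3187 = -11*310 + 223, so -3187 ≡ 223 (mod 310).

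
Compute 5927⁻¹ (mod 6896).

4455

6896 = 1×5927 + 969
5927 = 6×969 + 113
969 = 8×113 + 65
113 = 1×65 + 48
65 = 1×48 + 17
48 = 2×17 + 14
17 = 1×14 + 3
14 = 4×3 + 2
3 = 1×2 + 1
2 = 2×1 + 0
gcd(5927, 6896) = 1, so the inverse exists.
Back-substitute for 1:
1 = 1×3 − 1×2
  = −1×14 + 5×3
  = 5×17 − 6×14
  = −6×48 + 17×17
  = 17×65 − 23×48
  = −23×113 + 40×65
  = 40×969 − 343×113
  = −343×5927 + 2098×969
  = 2098×6896 − 2441×5927
So 5927⁻¹ ≡ −2441 ≡ 4455 (mod 6896).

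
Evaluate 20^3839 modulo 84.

20

By square-and-multiply:
20^1 ≡ 20 (mod 84)
20^2 ≡ 20^2 = 400 ≡ 64 (mod 84)
20^4 ≡ 64^2 = 4096 ≡ 64 (mod 84)
20^8 ≡ 64^2 = 4096 ≡ 64 (mod 84)
20^16 ≡ 64^2 = 4096 ≡ 64 (mod 84)
20^32 ≡ 64^2 = 4096 ≡ 64 (mod 84)
20^64 ≡ 64^2 = 4096 ≡ 64 (mod 84)
20^128 ≡ 64^2 = 4096 ≡ 64 (mod 84)
20^256 ≡ 64^2 = 4096 ≡ 64 (mod 84)
20^512 ≡ 64^2 = 4096 ≡ 64 (mod 84)
20^1024 ≡ 64^2 = 4096 ≡ 64 (mod 84)
20^2048 ≡ 64^2 = 4096 ≡ 64 (mod 84)
20^3839 = 20^2048 · 20^1024 · 20^512 · 20^128 · 20^64 · 20^32 · 20^16 · 20^8 · 20^4 · 20^2 · 20^1 ≡ 64 · 64 · 64 · 64 · 64 · 64 · 64 · 64 · 64 · 64 · 20 (mod 84).
Accumulate the product:
64 · 64 = 4096 ≡ 64
64 · 64 = 4096 ≡ 64
64 · 64 = 4096 ≡ 64
64 · 64 = 4096 ≡ 64
64 · 64 = 4096 ≡ 64
64 · 64 = 4096 ≡ 64
64 · 64 = 4096 ≡ 64
64 · 64 = 4096 ≡ 64
64 · 64 = 4096 ≡ 64
64 · 20 = 1280 ≡ 20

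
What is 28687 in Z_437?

28687 = 65·437 + 282, so 28687 ≡ 282 (mod 437).

282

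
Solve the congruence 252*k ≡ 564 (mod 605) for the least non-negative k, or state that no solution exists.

gcd(252, 605) = 1, so a unique solution mod 605 exists.
252⁻¹ ≡ 593 (mod 605).
k ≡ 593*564 ≡ 492 (mod 605).

492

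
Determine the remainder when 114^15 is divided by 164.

By square-and-multiply:
15 in binary is 1111, i.e. 15 = 8 + 4 + 2 + 1.
114^1 ≡ 114 (mod 164)
114^2 ≡ 114^2 = 12996 ≡ 40 (mod 164)
114^4 ≡ 40^2 = 1600 ≡ 124 (mod 164)
114^8 ≡ 124^2 = 15376 ≡ 124 (mod 164)
114^15 = 114^8 × 114^4 × 114^2 × 114^1 ≡ 124 × 124 × 40 × 114 (mod 164).
Accumulate the product:
124 × 124 = 15376 ≡ 124
124 × 40 = 4960 ≡ 40
40 × 114 = 4560 ≡ 132

132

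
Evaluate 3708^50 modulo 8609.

By square-and-multiply:
50 in binary is 110010, i.e. 50 = 32 + 16 + 2.
3708^1 ≡ 3708 (mod 8609)
3708^2 ≡ 3708^2 = 13749264 ≡ 691 (mod 8609)
3708^4 ≡ 691^2 = 477481 ≡ 3986 (mod 8609)
3708^8 ≡ 3986^2 = 15888196 ≡ 4591 (mod 8609)
3708^16 ≡ 4591^2 = 21077281 ≡ 2449 (mod 8609)
3708^32 ≡ 2449^2 = 5997601 ≡ 5737 (mod 8609)
3708^50 = 3708^32 · 3708^16 · 3708^2 ≡ 5737 · 2449 · 691 (mod 8609).
Accumulate the product:
5737 · 2449 = 14049913 ≡ 25
25 · 691 = 17275 ≡ 57

57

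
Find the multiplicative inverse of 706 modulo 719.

By the extended Euclidean algorithm:
719 = 1×706 + 13
706 = 54×13 + 4
13 = 3×4 + 1
4 = 4×1 + 0
gcd(706, 719) = 1, so the inverse exists.
Back-substitute for 1:
1 = 1×13 − 3×4
  = −3×706 + 163×13
  = 163×719 − 166×706
So 706⁻¹ ≡ −166 ≡ 553 (mod 719).

553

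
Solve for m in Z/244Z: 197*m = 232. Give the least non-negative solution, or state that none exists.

gcd(197, 244) = 1, so a unique solution mod 244 exists.
197⁻¹ ≡ 109 (mod 244).
m ≡ 109*232 ≡ 156 (mod 244).

156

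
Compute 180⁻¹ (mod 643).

By the extended Euclidean algorithm:
643 = 3·180 + 103
180 = 1·103 + 77
103 = 1·77 + 26
77 = 2·26 + 25
26 = 1·25 + 1
25 = 25·1 + 0
gcd(180, 643) = 1, so the inverse exists.
Back-substitute for 1:
1 = 1·26 − 1·25
  = −1·77 + 3·26
  = 3·103 − 4·77
  = −4·180 + 7·103
  = 7·643 − 25·180
So 180⁻¹ ≡ −25 ≡ 618 (mod 643).

618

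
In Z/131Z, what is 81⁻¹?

55

131 = 1·81 + 50
81 = 1·50 + 31
50 = 1·31 + 19
31 = 1·19 + 12
19 = 1·12 + 7
12 = 1·7 + 5
7 = 1·5 + 2
5 = 2·2 + 1
2 = 2·1 + 0
gcd(81, 131) = 1, so the inverse exists.
Back-substitute for 1:
1 = 1·5 − 2·2
  = −2·7 + 3·5
  = 3·12 − 5·7
  = −5·19 + 8·12
  = 8·31 − 13·19
  = −13·50 + 21·31
  = 21·81 − 34·50
  = −34·131 + 55·81
So 81⁻¹ ≡ 55 (mod 131).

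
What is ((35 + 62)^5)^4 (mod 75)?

1

35 + 62 = 97 ≡ 22 (mod 75)
(22)^5 ≡ 7 (mod 75)
(7)^4 ≡ 1 (mod 75)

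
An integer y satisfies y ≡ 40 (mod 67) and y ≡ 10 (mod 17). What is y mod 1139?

67⁻¹ mod 17: 67·16 ≡ 1 (mod 17), so 67⁻¹ ≡ 16.
y = 40 + 67·((10 − 40)·16 mod 17) = 40 + 67·13 = 911.

911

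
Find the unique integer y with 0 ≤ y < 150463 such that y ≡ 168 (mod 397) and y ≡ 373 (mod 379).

397⁻¹ mod 379: 397·358 ≡ 1 (mod 379), so 397⁻¹ ≡ 358.
y = 168 + 397·((373 − 168)·358 mod 379) = 168 + 397·243 = 96639.

96639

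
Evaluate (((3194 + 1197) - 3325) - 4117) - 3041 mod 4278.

3194 + 1197 = 4391 ≡ 113 (mod 4278)
113 - 3325 = -3212 ≡ 1066 (mod 4278)
1066 - 4117 = -3051 ≡ 1227 (mod 4278)
1227 - 3041 = -1814 ≡ 2464 (mod 4278)

2464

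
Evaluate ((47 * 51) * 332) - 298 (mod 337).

186

47 * 51 = 2397 ≡ 38 (mod 337)
38 * 332 = 12616 ≡ 147 (mod 337)
147 - 298 = -151 ≡ 186 (mod 337)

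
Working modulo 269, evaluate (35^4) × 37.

(35)^4 ≡ 143 (mod 269)
143 × 37 = 5291 ≡ 180 (mod 269)

180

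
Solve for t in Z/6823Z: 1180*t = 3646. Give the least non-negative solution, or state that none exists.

gcd(1180, 6823) = 1, so a unique solution mod 6823 exists.
1180⁻¹ ≡ 4354 (mod 6823).
t ≡ 4354*3646 ≡ 4386 (mod 6823).

4386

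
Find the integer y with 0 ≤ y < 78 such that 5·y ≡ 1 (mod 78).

47

Run the extended Euclidean algorithm:
78 = 15*5 + 3
5 = 1*3 + 2
3 = 1*2 + 1
2 = 2*1 + 0
gcd(5, 78) = 1, so the inverse exists.
Back-substitute for 1:
1 = 1*3 − 1*2
  = −1*5 + 2*3
  = 2*78 − 31*5
So 5⁻¹ ≡ −31 ≡ 47 (mod 78).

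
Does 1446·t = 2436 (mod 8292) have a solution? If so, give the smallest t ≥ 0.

gcd(1446, 8292) = 6, and 6 | 2436, so solutions exist.
Divide through by 6: 241·t ≡ 406 mod 1382.
241⁻¹ ≡ 1015 (mod 1382).
t ≡ 1015·406 ≡ 254 (mod 1382).
The smallest non-negative solution is t = 254.

254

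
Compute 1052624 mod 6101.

3252

1052624 = 172×6101 + 3252, so 1052624 ≡ 3252 (mod 6101).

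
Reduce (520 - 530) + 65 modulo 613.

55

520 - 530 = -10 ≡ 603 (mod 613)
603 + 65 = 668 ≡ 55 (mod 613)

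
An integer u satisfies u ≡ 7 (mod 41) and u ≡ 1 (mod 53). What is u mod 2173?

1114

41⁻¹ mod 53: 41*22 ≡ 1 (mod 53), so 41⁻¹ ≡ 22.
u = 7 + 41*((1 − 7)*22 mod 53) = 7 + 41*27 = 1114.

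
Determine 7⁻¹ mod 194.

111

194 = 27·7 + 5
7 = 1·5 + 2
5 = 2·2 + 1
2 = 2·1 + 0
gcd(7, 194) = 1, so the inverse exists.
Bézout: 1 = 3·194 − 83·7.
So 7⁻¹ ≡ −83 ≡ 111 (mod 194).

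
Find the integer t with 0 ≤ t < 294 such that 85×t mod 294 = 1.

294 = 3·85 + 39
85 = 2·39 + 7
39 = 5·7 + 4
7 = 1·4 + 3
4 = 1·3 + 1
3 = 3·1 + 0
gcd(85, 294) = 1, so the inverse exists.
Bézout: 1 = 24·294 − 83·85.
So 85⁻¹ ≡ −83 ≡ 211 (mod 294).

211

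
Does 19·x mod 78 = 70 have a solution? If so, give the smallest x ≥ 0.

gcd(19, 78) = 1, so a unique solution mod 78 exists.
19⁻¹ ≡ 37 (mod 78).
x ≡ 37·70 ≡ 16 (mod 78).

16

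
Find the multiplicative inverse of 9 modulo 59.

59 = 6·9 + 5
9 = 1·5 + 4
5 = 1·4 + 1
4 = 4·1 + 0
gcd(9, 59) = 1, so the inverse exists.
Back-substitute for 1:
1 = 1·5 − 1·4
  = −1·9 + 2·5
  = 2·59 − 13·9
So 9⁻¹ ≡ −13 ≡ 46 (mod 59).

46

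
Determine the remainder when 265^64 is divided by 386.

Using repeated squaring:
265^1 ≡ 265 (mod 386)
265^2 ≡ 265^2 = 70225 ≡ 359 (mod 386)
265^4 ≡ 359^2 = 128881 ≡ 343 (mod 386)
265^8 ≡ 343^2 = 117649 ≡ 305 (mod 386)
265^16 ≡ 305^2 = 93025 ≡ 385 (mod 386)
265^32 ≡ 385^2 = 148225 ≡ 1 (mod 386)
265^64 ≡ 1^2 = 1 (mod 386)
So 265^64 ≡ 1 (mod 386).

1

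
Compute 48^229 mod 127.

229 in binary is 11100101, i.e. 229 = 128 + 64 + 32 + 4 + 1.
48^1 ≡ 48 (mod 127)
48^2 ≡ 48^2 = 2304 ≡ 18 (mod 127)
48^4 ≡ 18^2 = 324 ≡ 70 (mod 127)
48^8 ≡ 70^2 = 4900 ≡ 74 (mod 127)
48^16 ≡ 74^2 = 5476 ≡ 15 (mod 127)
48^32 ≡ 15^2 = 225 ≡ 98 (mod 127)
48^64 ≡ 98^2 = 9604 ≡ 79 (mod 127)
48^128 ≡ 79^2 = 6241 ≡ 18 (mod 127)
48^229 = 48^128 × 48^64 × 48^32 × 48^4 × 48^1 ≡ 18 × 79 × 98 × 70 × 48 (mod 127).
Accumulate the product:
18 × 79 = 1422 ≡ 25
25 × 98 = 2450 ≡ 37
37 × 70 = 2590 ≡ 50
50 × 48 = 2400 ≡ 114

114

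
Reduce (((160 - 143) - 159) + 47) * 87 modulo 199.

160 - 143 = 17
17 - 159 = -142 ≡ 57 (mod 199)
57 + 47 = 104
104 * 87 = 9048 ≡ 93 (mod 199)

93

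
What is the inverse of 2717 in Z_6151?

Run the extended Euclidean algorithm:
6151 = 2*2717 + 717
2717 = 3*717 + 566
717 = 1*566 + 151
566 = 3*151 + 113
151 = 1*113 + 38
113 = 2*38 + 37
38 = 1*37 + 1
37 = 37*1 + 0
gcd(2717, 6151) = 1, so the inverse exists.
Back-substitute for 1:
1 = 1*38 − 1*37
  = −1*113 + 3*38
  = 3*151 − 4*113
  = −4*566 + 15*151
  = 15*717 − 19*566
  = −19*2717 + 72*717
  = 72*6151 − 163*2717
So 2717⁻¹ ≡ −163 ≡ 5988 (mod 6151).

5988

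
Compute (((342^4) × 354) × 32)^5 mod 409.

165

(342)^4 ≡ 100 (mod 409)
100 × 354 = 35400 ≡ 226 (mod 409)
226 × 32 = 7232 ≡ 279 (mod 409)
(279)^5 ≡ 165 (mod 409)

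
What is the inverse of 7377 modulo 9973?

9973 = 1·7377 + 2596
7377 = 2·2596 + 2185
2596 = 1·2185 + 411
2185 = 5·411 + 130
411 = 3·130 + 21
130 = 6·21 + 4
21 = 5·4 + 1
4 = 4·1 + 0
gcd(7377, 9973) = 1, so the inverse exists.
Bézout: 1 = 1759·9973 − 2378·7377.
So 7377⁻¹ ≡ −2378 ≡ 7595 (mod 9973).

7595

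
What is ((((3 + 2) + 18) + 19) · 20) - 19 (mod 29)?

9

3 + 2 = 5
5 + 18 = 23
23 + 19 = 42 ≡ 13 (mod 29)
13 · 20 = 260 ≡ 28 (mod 29)
28 - 19 = 9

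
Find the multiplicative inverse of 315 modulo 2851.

534

Run the extended Euclidean algorithm:
2851 = 9×315 + 16
315 = 19×16 + 11
16 = 1×11 + 5
11 = 2×5 + 1
5 = 5×1 + 0
gcd(315, 2851) = 1, so the inverse exists.
Bézout: 1 = −59×2851 + 534×315.
So 315⁻¹ ≡ 534 (mod 2851).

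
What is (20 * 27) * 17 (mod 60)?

20 * 27 = 540 ≡ 0 (mod 60)
0 * 17 = 0

0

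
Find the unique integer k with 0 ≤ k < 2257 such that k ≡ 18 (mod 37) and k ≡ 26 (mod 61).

37⁻¹ mod 61: 37·33 ≡ 1 (mod 61), so 37⁻¹ ≡ 33.
k = 18 + 37·((26 − 18)·33 mod 61) = 18 + 37·20 = 758.

758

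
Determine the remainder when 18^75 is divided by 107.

45

By square-and-multiply:
75 in binary is 1001011, i.e. 75 = 64 + 8 + 2 + 1.
18^1 ≡ 18 (mod 107)
18^2 ≡ 18^2 = 324 ≡ 3 (mod 107)
18^4 ≡ 3^2 = 9 (mod 107)
18^8 ≡ 9^2 = 81 (mod 107)
18^16 ≡ 81^2 = 6561 ≡ 34 (mod 107)
18^32 ≡ 34^2 = 1156 ≡ 86 (mod 107)
18^64 ≡ 86^2 = 7396 ≡ 13 (mod 107)
18^75 = 18^64 * 18^8 * 18^2 * 18^1 ≡ 13 * 81 * 3 * 18 (mod 107).
Accumulate the product:
13 * 81 = 1053 ≡ 90
90 * 3 = 270 ≡ 56
56 * 18 = 1008 ≡ 45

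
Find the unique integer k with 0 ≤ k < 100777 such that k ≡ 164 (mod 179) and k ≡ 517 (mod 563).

179⁻¹ mod 563: 179×368 ≡ 1 (mod 563), so 179⁻¹ ≡ 368.
k = 164 + 179×((517 − 164)×368 mod 563) = 164 + 179×414 = 74270.

74270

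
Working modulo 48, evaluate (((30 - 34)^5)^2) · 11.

32

30 - 34 = -4 ≡ 44 (mod 48)
(44)^5 ≡ 32 (mod 48)
(32)^2 ≡ 16 (mod 48)
16 · 11 = 176 ≡ 32 (mod 48)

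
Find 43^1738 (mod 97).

16

Compute successive squares:
1738 in binary is 11011001010, i.e. 1738 = 1024 + 512 + 128 + 64 + 8 + 2.
43^1 ≡ 43 (mod 97)
43^2 ≡ 43^2 = 1849 ≡ 6 (mod 97)
43^4 ≡ 6^2 = 36 (mod 97)
43^8 ≡ 36^2 = 1296 ≡ 35 (mod 97)
43^16 ≡ 35^2 = 1225 ≡ 61 (mod 97)
43^32 ≡ 61^2 = 3721 ≡ 35 (mod 97)
43^64 ≡ 35^2 = 1225 ≡ 61 (mod 97)
43^128 ≡ 61^2 = 3721 ≡ 35 (mod 97)
43^256 ≡ 35^2 = 1225 ≡ 61 (mod 97)
43^512 ≡ 61^2 = 3721 ≡ 35 (mod 97)
43^1024 ≡ 35^2 = 1225 ≡ 61 (mod 97)
43^1738 = 43^1024 × 43^512 × 43^128 × 43^64 × 43^8 × 43^2 ≡ 61 × 35 × 35 × 61 × 35 × 6 (mod 97).
Accumulate the product:
61 × 35 = 2135 ≡ 1
1 × 35 = 35
35 × 61 = 2135 ≡ 1
1 × 35 = 35
35 × 6 = 210 ≡ 16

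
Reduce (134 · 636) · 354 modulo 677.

145

134 · 636 = 85224 ≡ 599 (mod 677)
599 · 354 = 212046 ≡ 145 (mod 677)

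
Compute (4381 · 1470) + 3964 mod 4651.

2399

4381 · 1470 = 6440070 ≡ 3086 (mod 4651)
3086 + 3964 = 7050 ≡ 2399 (mod 4651)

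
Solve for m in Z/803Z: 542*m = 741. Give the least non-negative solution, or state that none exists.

gcd(542, 803) = 1, so a unique solution mod 803 exists.
542⁻¹ ≡ 763 (mod 803).
m ≡ 763*741 ≡ 71 (mod 803).

71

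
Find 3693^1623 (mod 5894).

4789

3693^1 ≡ 3693 (mod 5894)
3693^2 ≡ 3693^2 = 13638249 ≡ 5427 (mod 5894)
3693^4 ≡ 5427^2 = 29452329 ≡ 11 (mod 5894)
3693^8 ≡ 11^2 = 121 (mod 5894)
3693^16 ≡ 121^2 = 14641 ≡ 2853 (mod 5894)
3693^32 ≡ 2853^2 = 8139609 ≡ 5889 (mod 5894)
3693^64 ≡ 5889^2 = 34680321 ≡ 25 (mod 5894)
3693^128 ≡ 25^2 = 625 (mod 5894)
3693^256 ≡ 625^2 = 390625 ≡ 1621 (mod 5894)
3693^512 ≡ 1621^2 = 2627641 ≡ 4811 (mod 5894)
3693^1024 ≡ 4811^2 = 23145721 ≡ 5877 (mod 5894)
3693^1623 = 3693^1024 · 3693^512 · 3693^64 · 3693^16 · 3693^4 · 3693^2 · 3693^1 ≡ 5877 · 4811 · 25 · 2853 · 11 · 5427 · 3693 (mod 5894).
Accumulate the product:
5877 · 4811 = 28274247 ≡ 729
729 · 25 = 18225 ≡ 543
543 · 2853 = 1549179 ≡ 4951
4951 · 11 = 54461 ≡ 1415
1415 · 5427 = 7679205 ≡ 5217
5217 · 3693 = 19266381 ≡ 4789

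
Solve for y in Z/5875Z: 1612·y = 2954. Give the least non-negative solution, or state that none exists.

gcd(1612, 5875) = 1, so a unique solution mod 5875 exists.
1612⁻¹ ≡ 4173 (mod 5875).
y ≡ 4173·2954 ≡ 1292 (mod 5875).

1292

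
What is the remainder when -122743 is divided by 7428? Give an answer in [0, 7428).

-122743 = -17·7428 + 3533, so -122743 ≡ 3533 (mod 7428).

3533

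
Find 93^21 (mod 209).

49

Using repeated squaring:
21 in binary is 10101, i.e. 21 = 16 + 4 + 1.
93^1 ≡ 93 (mod 209)
93^2 ≡ 93^2 = 8649 ≡ 80 (mod 209)
93^4 ≡ 80^2 = 6400 ≡ 130 (mod 209)
93^8 ≡ 130^2 = 16900 ≡ 180 (mod 209)
93^16 ≡ 180^2 = 32400 ≡ 5 (mod 209)
93^21 = 93^16 · 93^4 · 93^1 ≡ 5 · 130 · 93 (mod 209).
Accumulate the product:
5 · 130 = 650 ≡ 23
23 · 93 = 2139 ≡ 49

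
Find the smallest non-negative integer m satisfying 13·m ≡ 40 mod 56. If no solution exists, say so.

gcd(13, 56) = 1, so a unique solution mod 56 exists.
13⁻¹ ≡ 13 (mod 56).
m ≡ 13·40 ≡ 16 (mod 56).

16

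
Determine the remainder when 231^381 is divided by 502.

231

381 in binary is 101111101, i.e. 381 = 256 + 64 + 32 + 16 + 8 + 4 + 1.
231^1 ≡ 231 (mod 502)
231^2 ≡ 231^2 = 53361 ≡ 149 (mod 502)
231^4 ≡ 149^2 = 22201 ≡ 113 (mod 502)
231^8 ≡ 113^2 = 12769 ≡ 219 (mod 502)
231^16 ≡ 219^2 = 47961 ≡ 271 (mod 502)
231^32 ≡ 271^2 = 73441 ≡ 149 (mod 502)
231^64 ≡ 149^2 = 22201 ≡ 113 (mod 502)
231^128 ≡ 113^2 = 12769 ≡ 219 (mod 502)
231^256 ≡ 219^2 = 47961 ≡ 271 (mod 502)
231^381 = 231^256 * 231^64 * 231^32 * 231^16 * 231^8 * 231^4 * 231^1 ≡ 271 * 113 * 149 * 271 * 219 * 113 * 231 (mod 502).
Accumulate the product:
271 * 113 = 30623 ≡ 1
1 * 149 = 149
149 * 271 = 40379 ≡ 219
219 * 219 = 47961 ≡ 271
271 * 113 = 30623 ≡ 1
1 * 231 = 231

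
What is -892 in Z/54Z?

-892 = -17×54 + 26, so -892 ≡ 26 (mod 54).

26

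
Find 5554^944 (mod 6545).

1871

Using repeated squaring:
944 in binary is 1110110000, i.e. 944 = 512 + 256 + 128 + 32 + 16.
5554^1 ≡ 5554 (mod 6545)
5554^2 ≡ 5554^2 = 30846916 ≡ 331 (mod 6545)
5554^4 ≡ 331^2 = 109561 ≡ 4841 (mod 6545)
5554^8 ≡ 4841^2 = 23435281 ≡ 4181 (mod 6545)
5554^16 ≡ 4181^2 = 17480761 ≡ 5611 (mod 6545)
5554^32 ≡ 5611^2 = 31483321 ≡ 1871 (mod 6545)
5554^64 ≡ 1871^2 = 3500641 ≡ 5611 (mod 6545)
5554^128 ≡ 5611^2 = 31483321 ≡ 1871 (mod 6545)
5554^256 ≡ 1871^2 = 3500641 ≡ 5611 (mod 6545)
5554^512 ≡ 5611^2 = 31483321 ≡ 1871 (mod 6545)
5554^944 = 5554^512 × 5554^256 × 5554^128 × 5554^32 × 5554^16 ≡ 1871 × 5611 × 1871 × 1871 × 5611 (mod 6545).
Accumulate the product:
1871 × 5611 = 10498181 ≡ 1
1 × 1871 = 1871
1871 × 1871 = 3500641 ≡ 5611
5611 × 5611 = 31483321 ≡ 1871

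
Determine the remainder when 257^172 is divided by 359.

185

172 in binary is 10101100, i.e. 172 = 128 + 32 + 8 + 4.
257^1 ≡ 257 (mod 359)
257^2 ≡ 257^2 = 66049 ≡ 352 (mod 359)
257^4 ≡ 352^2 = 123904 ≡ 49 (mod 359)
257^8 ≡ 49^2 = 2401 ≡ 247 (mod 359)
257^16 ≡ 247^2 = 61009 ≡ 338 (mod 359)
257^32 ≡ 338^2 = 114244 ≡ 82 (mod 359)
257^64 ≡ 82^2 = 6724 ≡ 262 (mod 359)
257^128 ≡ 262^2 = 68644 ≡ 75 (mod 359)
257^172 = 257^128 · 257^32 · 257^8 · 257^4 ≡ 75 · 82 · 247 · 49 (mod 359).
Accumulate the product:
75 · 82 = 6150 ≡ 47
47 · 247 = 11609 ≡ 121
121 · 49 = 5929 ≡ 185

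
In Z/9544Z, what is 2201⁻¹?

Run the extended Euclidean algorithm:
9544 = 4*2201 + 740
2201 = 2*740 + 721
740 = 1*721 + 19
721 = 37*19 + 18
19 = 1*18 + 1
18 = 18*1 + 0
gcd(2201, 9544) = 1, so the inverse exists.
Bézout: 1 = 116*9544 − 503*2201.
So 2201⁻¹ ≡ −503 ≡ 9041 (mod 9544).

9041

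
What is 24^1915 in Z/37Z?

1915 in binary is 11101111011, i.e. 1915 = 1024 + 512 + 256 + 64 + 32 + 16 + 8 + 2 + 1.
24^1 ≡ 24 (mod 37)
24^2 ≡ 24^2 = 576 ≡ 21 (mod 37)
24^4 ≡ 21^2 = 441 ≡ 34 (mod 37)
24^8 ≡ 34^2 = 1156 ≡ 9 (mod 37)
24^16 ≡ 9^2 = 81 ≡ 7 (mod 37)
24^32 ≡ 7^2 = 49 ≡ 12 (mod 37)
24^64 ≡ 12^2 = 144 ≡ 33 (mod 37)
24^128 ≡ 33^2 = 1089 ≡ 16 (mod 37)
24^256 ≡ 16^2 = 256 ≡ 34 (mod 37)
24^512 ≡ 34^2 = 1156 ≡ 9 (mod 37)
24^1024 ≡ 9^2 = 81 ≡ 7 (mod 37)
24^1915 = 24^1024 · 24^512 · 24^256 · 24^64 · 24^32 · 24^16 · 24^8 · 24^2 · 24^1 ≡ 7 · 9 · 34 · 33 · 12 · 7 · 9 · 21 · 24 (mod 37).
Accumulate the product:
7 · 9 = 63 ≡ 26
26 · 34 = 884 ≡ 33
33 · 33 = 1089 ≡ 16
16 · 12 = 192 ≡ 7
7 · 7 = 49 ≡ 12
12 · 9 = 108 ≡ 34
34 · 21 = 714 ≡ 11
11 · 24 = 264 ≡ 5

5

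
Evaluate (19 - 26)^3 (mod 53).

28

19 - 26 = -7 ≡ 46 (mod 53)
(46)^3 ≡ 28 (mod 53)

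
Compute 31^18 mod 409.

Using repeated squaring:
18 in binary is 10010, i.e. 18 = 16 + 2.
31^1 ≡ 31 (mod 409)
31^2 ≡ 31^2 = 961 ≡ 143 (mod 409)
31^4 ≡ 143^2 = 20449 ≡ 408 (mod 409)
31^8 ≡ 408^2 = 166464 ≡ 1 (mod 409)
31^16 ≡ 1^2 = 1 (mod 409)
31^18 = 31^16 × 31^2 ≡ 1 × 143 (mod 409).
1 × 143 = 143 ≡ 143 (mod 409).

143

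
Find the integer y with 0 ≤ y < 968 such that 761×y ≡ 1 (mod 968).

809

Run the extended Euclidean algorithm:
968 = 1*761 + 207
761 = 3*207 + 140
207 = 1*140 + 67
140 = 2*67 + 6
67 = 11*6 + 1
6 = 6*1 + 0
gcd(761, 968) = 1, so the inverse exists.
Back-substitute for 1:
1 = 1*67 − 11*6
  = −11*140 + 23*67
  = 23*207 − 34*140
  = −34*761 + 125*207
  = 125*968 − 159*761
So 761⁻¹ ≡ −159 ≡ 809 (mod 968).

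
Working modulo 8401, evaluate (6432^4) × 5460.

(6432)^4 ≡ 8000 (mod 8401)
8000 × 5460 = 43680000 ≡ 3201 (mod 8401)

3201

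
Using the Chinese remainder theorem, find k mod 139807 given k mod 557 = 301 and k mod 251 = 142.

34278

557⁻¹ mod 251: 557×178 ≡ 1 (mod 251), so 557⁻¹ ≡ 178.
k = 301 + 557×((142 − 301)×178 mod 251) = 301 + 557×61 = 34278.
Check: 34278 mod 557 = 301, 34278 mod 251 = 142. ✓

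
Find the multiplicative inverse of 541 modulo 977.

Apply the Euclidean algorithm and back-substitute:
977 = 1·541 + 436
541 = 1·436 + 105
436 = 4·105 + 16
105 = 6·16 + 9
16 = 1·9 + 7
9 = 1·7 + 2
7 = 3·2 + 1
2 = 2·1 + 0
gcd(541, 977) = 1, so the inverse exists.
Back-substitute for 1:
1 = 1·7 − 3·2
  = −3·9 + 4·7
  = 4·16 − 7·9
  = −7·105 + 46·16
  = 46·436 − 191·105
  = −191·541 + 237·436
  = 237·977 − 428·541
So 541⁻¹ ≡ −428 ≡ 549 (mod 977).

549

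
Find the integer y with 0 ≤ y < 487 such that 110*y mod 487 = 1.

31

487 = 4*110 + 47
110 = 2*47 + 16
47 = 2*16 + 15
16 = 1*15 + 1
15 = 15*1 + 0
gcd(110, 487) = 1, so the inverse exists.
Back-substitute for 1:
1 = 1*16 − 1*15
  = −1*47 + 3*16
  = 3*110 − 7*47
  = −7*487 + 31*110
So 110⁻¹ ≡ 31 (mod 487).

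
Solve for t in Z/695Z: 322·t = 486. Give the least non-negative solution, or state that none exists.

gcd(322, 695) = 1, so a unique solution mod 695 exists.
322⁻¹ ≡ 218 (mod 695).
t ≡ 218·486 ≡ 308 (mod 695).

308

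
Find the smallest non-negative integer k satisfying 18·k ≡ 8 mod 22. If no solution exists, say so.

9

gcd(18, 22) = 2, and 2 | 8, so solutions exist.
Divide through by 2: 9·k ≡ 4 mod 11.
9⁻¹ ≡ 5 (mod 11).
k ≡ 5·4 ≡ 9 (mod 11).
The smallest non-negative solution is k = 9.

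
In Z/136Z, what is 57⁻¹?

105

Apply the Euclidean algorithm and back-substitute:
136 = 2×57 + 22
57 = 2×22 + 13
22 = 1×13 + 9
13 = 1×9 + 4
9 = 2×4 + 1
4 = 4×1 + 0
gcd(57, 136) = 1, so the inverse exists.
Back-substitute for 1:
1 = 1×9 − 2×4
  = −2×13 + 3×9
  = 3×22 − 5×13
  = −5×57 + 13×22
  = 13×136 − 31×57
So 57⁻¹ ≡ −31 ≡ 105 (mod 136).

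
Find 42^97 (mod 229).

161

97 in binary is 1100001, i.e. 97 = 64 + 32 + 1.
42^1 ≡ 42 (mod 229)
42^2 ≡ 42^2 = 1764 ≡ 161 (mod 229)
42^4 ≡ 161^2 = 25921 ≡ 44 (mod 229)
42^8 ≡ 44^2 = 1936 ≡ 104 (mod 229)
42^16 ≡ 104^2 = 10816 ≡ 53 (mod 229)
42^32 ≡ 53^2 = 2809 ≡ 61 (mod 229)
42^64 ≡ 61^2 = 3721 ≡ 57 (mod 229)
42^97 = 42^64 * 42^32 * 42^1 ≡ 57 * 61 * 42 (mod 229).
Accumulate the product:
57 * 61 = 3477 ≡ 42
42 * 42 = 1764 ≡ 161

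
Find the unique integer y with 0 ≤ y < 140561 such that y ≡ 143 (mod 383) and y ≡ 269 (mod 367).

126150

383⁻¹ mod 367: 383·23 ≡ 1 (mod 367), so 383⁻¹ ≡ 23.
y = 143 + 383·((269 − 143)·23 mod 367) = 143 + 383·329 = 126150.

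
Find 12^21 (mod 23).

Using repeated squaring:
12^1 ≡ 12 (mod 23)
12^2 ≡ 12^2 = 144 ≡ 6 (mod 23)
12^4 ≡ 6^2 = 36 ≡ 13 (mod 23)
12^8 ≡ 13^2 = 169 ≡ 8 (mod 23)
12^16 ≡ 8^2 = 64 ≡ 18 (mod 23)
12^21 = 12^16 · 12^4 · 12^1 ≡ 18 · 13 · 12 (mod 23).
Accumulate the product:
18 · 13 = 234 ≡ 4
4 · 12 = 48 ≡ 2

2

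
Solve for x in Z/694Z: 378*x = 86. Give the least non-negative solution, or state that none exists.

305

gcd(378, 694) = 2, and 2 | 86, so solutions exist.
Divide through by 2: 189*x mod 347 = 43.
189⁻¹ ≡ 112 (mod 347).
x ≡ 112*43 ≡ 305 (mod 347).
The smallest non-negative solution is x = 305.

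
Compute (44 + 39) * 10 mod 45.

20

44 + 39 = 83 ≡ 38 (mod 45)
38 * 10 = 380 ≡ 20 (mod 45)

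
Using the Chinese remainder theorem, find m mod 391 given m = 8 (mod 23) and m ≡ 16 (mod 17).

169

23⁻¹ mod 17: 23×3 ≡ 1 (mod 17), so 23⁻¹ ≡ 3.
m = 8 + 23×((16 − 8)×3 mod 17) = 8 + 23×7 = 169.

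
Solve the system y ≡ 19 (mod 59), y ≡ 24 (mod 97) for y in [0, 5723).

4680

59⁻¹ mod 97: 59×74 ≡ 1 (mod 97), so 59⁻¹ ≡ 74.
y = 19 + 59×((24 − 19)×74 mod 97) = 19 + 59×79 = 4680.
Check: 4680 mod 59 = 19, 4680 mod 97 = 24. ✓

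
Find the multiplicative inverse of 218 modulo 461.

Apply the Euclidean algorithm and back-substitute:
461 = 2*218 + 25
218 = 8*25 + 18
25 = 1*18 + 7
18 = 2*7 + 4
7 = 1*4 + 3
4 = 1*3 + 1
3 = 3*1 + 0
gcd(218, 461) = 1, so the inverse exists.
Bézout: 1 = −61*461 + 129*218.
So 218⁻¹ ≡ 129 (mod 461).

129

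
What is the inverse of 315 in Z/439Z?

308

Run the extended Euclidean algorithm:
439 = 1*315 + 124
315 = 2*124 + 67
124 = 1*67 + 57
67 = 1*57 + 10
57 = 5*10 + 7
10 = 1*7 + 3
7 = 2*3 + 1
3 = 3*1 + 0
gcd(315, 439) = 1, so the inverse exists.
Bézout: 1 = 94*439 − 131*315.
So 315⁻¹ ≡ −131 ≡ 308 (mod 439).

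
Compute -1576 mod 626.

302

-1576 = -3×626 + 302, so -1576 ≡ 302 (mod 626).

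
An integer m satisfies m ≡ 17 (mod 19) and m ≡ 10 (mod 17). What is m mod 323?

19⁻¹ mod 17: 19×9 ≡ 1 (mod 17), so 19⁻¹ ≡ 9.
m = 17 + 19×((10 − 17)×9 mod 17) = 17 + 19×5 = 112.
Check: 112 mod 19 = 17, 112 mod 17 = 10. ✓

112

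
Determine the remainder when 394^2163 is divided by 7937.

1618

By square-and-multiply:
2163 in binary is 100001110011, i.e. 2163 = 2048 + 64 + 32 + 16 + 2 + 1.
394^1 ≡ 394 (mod 7937)
394^2 ≡ 394^2 = 155236 ≡ 4433 (mod 7937)
394^4 ≡ 4433^2 = 19651489 ≡ 7414 (mod 7937)
394^8 ≡ 7414^2 = 54967396 ≡ 3671 (mod 7937)
394^16 ≡ 3671^2 = 13476241 ≡ 7152 (mod 7937)
394^32 ≡ 7152^2 = 51151104 ≡ 5076 (mod 7937)
394^64 ≡ 5076^2 = 25765776 ≡ 2274 (mod 7937)
394^128 ≡ 2274^2 = 5171076 ≡ 4089 (mod 7937)
394^256 ≡ 4089^2 = 16719921 ≡ 4599 (mod 7937)
394^512 ≡ 4599^2 = 21150801 ≡ 6633 (mod 7937)
394^1024 ≡ 6633^2 = 43996689 ≡ 1898 (mod 7937)
394^2048 ≡ 1898^2 = 3602404 ≡ 6943 (mod 7937)
394^2163 = 394^2048 * 394^64 * 394^32 * 394^16 * 394^2 * 394^1 ≡ 6943 * 2274 * 5076 * 7152 * 4433 * 394 (mod 7937).
Accumulate the product:
6943 * 2274 = 15788382 ≡ 1689
1689 * 5076 = 8573364 ≡ 1404
1404 * 7152 = 10041408 ≡ 1103
1103 * 4433 = 4889599 ≡ 407
407 * 394 = 160358 ≡ 1618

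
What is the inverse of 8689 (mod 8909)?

4414

8909 = 1×8689 + 220
8689 = 39×220 + 109
220 = 2×109 + 2
109 = 54×2 + 1
2 = 2×1 + 0
gcd(8689, 8909) = 1, so the inverse exists.
Back-substitute for 1:
1 = 1×109 − 54×2
  = −54×220 + 109×109
  = 109×8689 − 4305×220
  = −4305×8909 + 4414×8689
So 8689⁻¹ ≡ 4414 (mod 8909).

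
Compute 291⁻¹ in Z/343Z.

310

343 = 1·291 + 52
291 = 5·52 + 31
52 = 1·31 + 21
31 = 1·21 + 10
21 = 2·10 + 1
10 = 10·1 + 0
gcd(291, 343) = 1, so the inverse exists.
Back-substitute for 1:
1 = 1·21 − 2·10
  = −2·31 + 3·21
  = 3·52 − 5·31
  = −5·291 + 28·52
  = 28·343 − 33·291
So 291⁻¹ ≡ −33 ≡ 310 (mod 343).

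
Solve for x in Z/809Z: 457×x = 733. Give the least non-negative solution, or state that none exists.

561

gcd(457, 809) = 1, so a unique solution mod 809 exists.
457⁻¹ ≡ 131 (mod 809).
x ≡ 131×733 ≡ 561 (mod 809).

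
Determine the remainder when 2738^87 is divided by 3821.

Compute successive squares:
2738^1 ≡ 2738 (mod 3821)
2738^2 ≡ 2738^2 = 7496644 ≡ 3663 (mod 3821)
2738^4 ≡ 3663^2 = 13417569 ≡ 2038 (mod 3821)
2738^8 ≡ 2038^2 = 4153444 ≡ 17 (mod 3821)
2738^16 ≡ 17^2 = 289 (mod 3821)
2738^32 ≡ 289^2 = 83521 ≡ 3280 (mod 3821)
2738^64 ≡ 3280^2 = 10758400 ≡ 2285 (mod 3821)
2738^87 = 2738^64 · 2738^16 · 2738^4 · 2738^2 · 2738^1 ≡ 2285 · 289 · 2038 · 3663 · 2738 (mod 3821).
Accumulate the product:
2285 · 289 = 660365 ≡ 3153
3153 · 2038 = 6425814 ≡ 2713
2713 · 3663 = 9937719 ≡ 3119
3119 · 2738 = 8539822 ≡ 3708

3708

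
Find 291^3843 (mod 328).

By square-and-multiply:
3843 in binary is 111100000011, i.e. 3843 = 2048 + 1024 + 512 + 256 + 2 + 1.
291^1 ≡ 291 (mod 328)
291^2 ≡ 291^2 = 84681 ≡ 57 (mod 328)
291^4 ≡ 57^2 = 3249 ≡ 297 (mod 328)
291^8 ≡ 297^2 = 88209 ≡ 305 (mod 328)
291^16 ≡ 305^2 = 93025 ≡ 201 (mod 328)
291^32 ≡ 201^2 = 40401 ≡ 57 (mod 328)
291^64 ≡ 57^2 = 3249 ≡ 297 (mod 328)
291^128 ≡ 297^2 = 88209 ≡ 305 (mod 328)
291^256 ≡ 305^2 = 93025 ≡ 201 (mod 328)
291^512 ≡ 201^2 = 40401 ≡ 57 (mod 328)
291^1024 ≡ 57^2 = 3249 ≡ 297 (mod 328)
291^2048 ≡ 297^2 = 88209 ≡ 305 (mod 328)
291^3843 = 291^2048 · 291^1024 · 291^512 · 291^256 · 291^2 · 291^1 ≡ 305 · 297 · 57 · 201 · 57 · 291 (mod 328).
Accumulate the product:
305 · 297 = 90585 ≡ 57
57 · 57 = 3249 ≡ 297
297 · 201 = 59697 ≡ 1
1 · 57 = 57
57 · 291 = 16587 ≡ 187

187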